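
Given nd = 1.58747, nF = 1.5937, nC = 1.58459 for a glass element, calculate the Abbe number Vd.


Abbe number formula: Vd = (nd - 1) / (nF - nC)
  nd - 1 = 1.58747 - 1 = 0.58747
  nF - nC = 1.5937 - 1.58459 = 0.00911
  Vd = 0.58747 / 0.00911 = 64.49

64.49


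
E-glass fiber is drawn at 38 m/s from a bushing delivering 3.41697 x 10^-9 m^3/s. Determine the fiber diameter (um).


Cross-sectional area from continuity:
  A = Q / v = 3.41697 x 10^-9 / 38 = 8.992026 x 10^-11 m^2
Diameter from circular cross-section:
  d = sqrt(4A / pi) * 10^6 (m -> um)
  d = sqrt(4 * 8.992026 x 10^-11 / pi) * 10^6 = 10.7 um

10.7 um


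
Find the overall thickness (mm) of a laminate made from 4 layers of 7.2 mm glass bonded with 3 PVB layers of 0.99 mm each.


Total thickness = glass contribution + PVB contribution
  Glass: 4 * 7.2 = 28.8 mm
  PVB: 3 * 0.99 = 2.97 mm
  Total = 28.8 + 2.97 = 31.77 mm

31.77 mm


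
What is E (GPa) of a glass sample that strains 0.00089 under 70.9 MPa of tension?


Young's modulus: E = stress / strain
  E = 70.9 MPa / 0.00089 = 79662.92 MPa
Convert to GPa: 79662.92 / 1000 = 79.66 GPa

79.66 GPa


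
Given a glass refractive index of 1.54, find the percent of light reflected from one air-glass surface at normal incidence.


Fresnel reflectance at normal incidence:
  R = ((n - 1)/(n + 1))^2
  (n - 1)/(n + 1) = (1.54 - 1)/(1.54 + 1) = 0.212598
  R = 0.212598^2 = 0.0451979
  R(%) = 0.0451979 * 100 = 4.52%

4.52%


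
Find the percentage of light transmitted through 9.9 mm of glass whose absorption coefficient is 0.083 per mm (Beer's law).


Beer-Lambert law: T = exp(-alpha * thickness)
  exponent = -0.083 * 9.9 = -0.8217
  T = exp(-0.8217) = 0.4397
  Percentage = 0.4397 * 100 = 43.97%

43.97%


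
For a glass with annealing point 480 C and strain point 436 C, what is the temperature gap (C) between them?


Gap = T_anneal - T_strain:
  gap = 480 - 436 = 44 C

44 C


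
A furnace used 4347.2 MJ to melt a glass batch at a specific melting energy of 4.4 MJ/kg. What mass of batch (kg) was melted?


Rearrange E = m * s for m:
  m = E / s
  m = 4347.2 / 4.4 = 988.0 kg

988.0 kg


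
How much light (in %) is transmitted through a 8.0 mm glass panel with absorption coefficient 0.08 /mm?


Beer-Lambert law: T = exp(-alpha * thickness)
  exponent = -0.08 * 8.0 = -0.64
  T = exp(-0.64) = 0.5273
  Percentage = 0.5273 * 100 = 52.73%

52.73%


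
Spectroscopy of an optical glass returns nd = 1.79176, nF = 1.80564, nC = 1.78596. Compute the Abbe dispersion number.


Abbe number formula: Vd = (nd - 1) / (nF - nC)
  nd - 1 = 1.79176 - 1 = 0.79176
  nF - nC = 1.80564 - 1.78596 = 0.01968
  Vd = 0.79176 / 0.01968 = 40.23

40.23


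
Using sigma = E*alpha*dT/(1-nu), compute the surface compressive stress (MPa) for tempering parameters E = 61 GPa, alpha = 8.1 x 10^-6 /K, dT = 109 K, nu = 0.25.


Tempering stress: sigma = E * alpha * dT / (1 - nu)
  E (MPa) = 61 * 1000 = 61000
  Numerator = 61000 * (8.1 x 10^-6) * 109 = 53.8569
  Denominator = 1 - 0.25 = 0.75
  sigma = 53.8569 / 0.75 = 71.8 MPa

71.8 MPa


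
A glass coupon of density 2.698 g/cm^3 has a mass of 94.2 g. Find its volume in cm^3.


Rearrange rho = m / V:
  V = m / rho
  V = 94.2 / 2.698 = 34.915 cm^3

34.915 cm^3


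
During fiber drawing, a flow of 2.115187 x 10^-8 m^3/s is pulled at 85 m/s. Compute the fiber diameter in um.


Cross-sectional area from continuity:
  A = Q / v = 2.115187 x 10^-8 / 85 = 2.488455 x 10^-10 m^2
Diameter from circular cross-section:
  d = sqrt(4A / pi) * 10^6 (m -> um)
  d = sqrt(4 * 2.488455 x 10^-10 / pi) * 10^6 = 17.8 um

17.8 um


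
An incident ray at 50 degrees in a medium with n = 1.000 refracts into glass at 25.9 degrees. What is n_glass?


Apply Snell's law: n1 * sin(theta1) = n2 * sin(theta2)
  n2 = n1 * sin(theta1) / sin(theta2)
  sin(50) = 0.766044
  sin(25.9) = 0.436802
  n2 = 1.000 * 0.766044 / 0.436802 = 1.7538

1.7538


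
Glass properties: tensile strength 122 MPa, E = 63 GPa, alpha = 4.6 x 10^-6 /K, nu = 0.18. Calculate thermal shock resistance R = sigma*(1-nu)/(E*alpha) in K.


Thermal shock resistance: R = sigma * (1 - nu) / (E * alpha)
  Numerator = 122 * (1 - 0.18) = 100.04
  Denominator = 63 * 1000 * (4.6 x 10^-6) = 0.2898
  R = 100.04 / 0.2898 = 345.2 K

345.2 K


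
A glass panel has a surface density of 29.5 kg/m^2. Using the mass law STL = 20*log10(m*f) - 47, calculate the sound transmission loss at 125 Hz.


Mass law: STL = 20 * log10(m * f) - 47
  m * f = 29.5 * 125 = 3687.5
  log10(3687.5) = 3.56673
  STL = 20 * 3.56673 - 47 = 71.3346 - 47 = 24.3 dB

24.3 dB


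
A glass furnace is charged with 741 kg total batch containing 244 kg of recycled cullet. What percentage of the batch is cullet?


Cullet ratio = (cullet mass / total batch mass) * 100
  Ratio = 244 / 741 * 100 = 32.93%

32.93%


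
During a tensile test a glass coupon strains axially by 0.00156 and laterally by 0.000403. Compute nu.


Poisson's ratio: nu = lateral strain / axial strain
  nu = 0.000403 / 0.00156 = 0.2583

0.2583


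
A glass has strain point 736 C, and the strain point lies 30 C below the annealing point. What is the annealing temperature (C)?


T_anneal = T_strain + gap:
  T_anneal = 736 + 30 = 766 C

766 C


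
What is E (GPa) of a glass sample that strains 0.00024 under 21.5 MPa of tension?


Young's modulus: E = stress / strain
  E = 21.5 MPa / 0.00024 = 89583.33 MPa
Convert to GPa: 89583.33 / 1000 = 89.58 GPa

89.58 GPa


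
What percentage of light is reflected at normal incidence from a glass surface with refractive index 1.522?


Fresnel reflectance at normal incidence:
  R = ((n - 1)/(n + 1))^2
  (n - 1)/(n + 1) = (1.522 - 1)/(1.522 + 1) = 0.206979
  R = 0.206979^2 = 0.0428403
  R(%) = 0.0428403 * 100 = 4.284%

4.284%


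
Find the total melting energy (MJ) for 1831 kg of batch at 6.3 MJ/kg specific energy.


Total energy = mass * specific energy
  E = 1831 * 6.3 = 11535.3 MJ

11535.3 MJ


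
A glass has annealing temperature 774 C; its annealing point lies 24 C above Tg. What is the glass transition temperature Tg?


Rearrange T_anneal = Tg + offset for Tg:
  Tg = T_anneal - offset = 774 - 24 = 750 C

750 C


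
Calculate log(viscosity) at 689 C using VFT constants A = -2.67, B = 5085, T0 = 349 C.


VFT equation: log(eta) = A + B / (T - T0)
  T - T0 = 689 - 349 = 340
  B / (T - T0) = 5085 / 340 = 14.956
  log(eta) = -2.67 + 14.956 = 12.286

12.286


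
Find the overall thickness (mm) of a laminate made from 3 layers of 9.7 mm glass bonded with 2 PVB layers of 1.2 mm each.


Total thickness = glass contribution + PVB contribution
  Glass: 3 * 9.7 = 29.1 mm
  PVB: 2 * 1.2 = 2.4 mm
  Total = 29.1 + 2.4 = 31.5 mm

31.5 mm


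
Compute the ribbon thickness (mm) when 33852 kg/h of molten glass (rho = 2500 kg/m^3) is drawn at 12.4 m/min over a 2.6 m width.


Ribbon cross-section from mass balance:
  Volume rate = throughput / density = 33852 / 2500 = 13.5408 m^3/h
  thickness = volume rate / (speed * 60 * width), i.e.
  thickness = throughput / (60 * speed * width * density) * 1000
  thickness = 33852 / (60 * 12.4 * 2.6 * 2500) * 1000 = 7.0 mm

7.0 mm


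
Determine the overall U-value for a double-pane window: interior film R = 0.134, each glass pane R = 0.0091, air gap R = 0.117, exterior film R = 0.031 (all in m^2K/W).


Total thermal resistance (series):
  R_total = R_in + R_glass + R_air + R_glass + R_out
  R_total = 0.134 + 0.0091 + 0.117 + 0.0091 + 0.031 = 0.3002 m^2K/W
U-value = 1 / R_total = 1 / 0.3002 = 3.331 W/m^2K

3.331 W/m^2K


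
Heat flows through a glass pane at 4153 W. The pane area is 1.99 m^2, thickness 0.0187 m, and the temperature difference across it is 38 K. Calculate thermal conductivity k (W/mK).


Fourier's law rearranged: k = Q * t / (A * dT)
  Numerator = 4153 * 0.0187 = 77.6611
  Denominator = 1.99 * 38 = 75.62
  k = 77.6611 / 75.62 = 1.027 W/mK

1.027 W/mK


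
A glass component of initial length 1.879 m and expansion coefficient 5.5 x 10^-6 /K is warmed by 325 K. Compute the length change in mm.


Thermal expansion formula: dL = alpha * L0 * dT
  dL = (5.5 x 10^-6) * 1.879 * 325 = 0.00335871 m
Convert to mm: 0.00335871 * 1000 = 3.3587 mm

3.3587 mm


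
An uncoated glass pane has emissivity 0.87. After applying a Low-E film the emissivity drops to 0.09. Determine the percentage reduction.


Percentage reduction = (1 - coated/uncoated) * 100
  Ratio = 0.09 / 0.87 = 0.1034
  Reduction = (1 - 0.1034) * 100 = 89.7%

89.7%


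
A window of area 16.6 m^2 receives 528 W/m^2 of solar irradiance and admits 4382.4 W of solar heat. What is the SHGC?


Rearrange Q = Area * SHGC * Irradiance:
  SHGC = Q / (Area * Irradiance)
  SHGC = 4382.4 / (16.6 * 528) = 0.5

0.5


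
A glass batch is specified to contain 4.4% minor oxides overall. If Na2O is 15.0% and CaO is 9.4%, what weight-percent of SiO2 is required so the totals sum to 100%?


Known pieces sum to 100%:
  SiO2 = 100 - (others + Na2O + CaO)
  SiO2 = 100 - (4.4 + 15.0 + 9.4) = 71.2%

71.2%


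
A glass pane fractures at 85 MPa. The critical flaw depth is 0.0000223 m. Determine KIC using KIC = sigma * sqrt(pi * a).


Fracture toughness: KIC = sigma * sqrt(pi * a)
  pi * a = pi * 0.0000223 = 0.000070058
  sqrt(pi * a) = 0.00837
  KIC = 85 * 0.00837 = 0.711 MPa*sqrt(m)

0.711 MPa*sqrt(m)


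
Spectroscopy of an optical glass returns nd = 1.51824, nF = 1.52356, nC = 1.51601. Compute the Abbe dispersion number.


Abbe number formula: Vd = (nd - 1) / (nF - nC)
  nd - 1 = 1.51824 - 1 = 0.51824
  nF - nC = 1.52356 - 1.51601 = 0.00755
  Vd = 0.51824 / 0.00755 = 68.64

68.64


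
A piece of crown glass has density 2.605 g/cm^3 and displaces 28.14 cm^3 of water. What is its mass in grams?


Rearrange rho = m / V:
  m = rho * V
  m = 2.605 * 28.14 = 73.305 g

73.305 g


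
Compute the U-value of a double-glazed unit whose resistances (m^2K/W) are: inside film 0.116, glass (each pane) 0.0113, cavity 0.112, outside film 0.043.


Total thermal resistance (series):
  R_total = R_in + R_glass + R_air + R_glass + R_out
  R_total = 0.116 + 0.0113 + 0.112 + 0.0113 + 0.043 = 0.2936 m^2K/W
U-value = 1 / R_total = 1 / 0.2936 = 3.406 W/m^2K

3.406 W/m^2K


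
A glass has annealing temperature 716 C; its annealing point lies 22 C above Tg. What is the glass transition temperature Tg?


Rearrange T_anneal = Tg + offset for Tg:
  Tg = T_anneal - offset = 716 - 22 = 694 C

694 C


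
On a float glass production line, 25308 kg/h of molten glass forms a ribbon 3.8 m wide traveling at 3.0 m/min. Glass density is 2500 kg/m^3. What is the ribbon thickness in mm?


Ribbon cross-section from mass balance:
  Volume rate = throughput / density = 25308 / 2500 = 10.1232 m^3/h
  thickness = volume rate / (speed * 60 * width), i.e.
  thickness = throughput / (60 * speed * width * density) * 1000
  thickness = 25308 / (60 * 3.0 * 3.8 * 2500) * 1000 = 14.8 mm

14.8 mm


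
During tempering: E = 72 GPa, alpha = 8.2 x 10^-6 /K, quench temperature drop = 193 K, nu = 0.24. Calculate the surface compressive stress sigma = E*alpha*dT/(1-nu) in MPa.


Tempering stress: sigma = E * alpha * dT / (1 - nu)
  E (MPa) = 72 * 1000 = 72000
  Numerator = 72000 * (8.2 x 10^-6) * 193 = 113.9472
  Denominator = 1 - 0.24 = 0.76
  sigma = 113.9472 / 0.76 = 149.9 MPa

149.9 MPa


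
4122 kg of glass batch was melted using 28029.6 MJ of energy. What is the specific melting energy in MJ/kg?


Rearrange E = m * s for s:
  s = E / m
  s = 28029.6 / 4122 = 6.8 MJ/kg

6.8 MJ/kg


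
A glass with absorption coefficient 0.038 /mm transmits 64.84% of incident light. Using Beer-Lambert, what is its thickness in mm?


Rearrange T = exp(-alpha * thickness):
  thickness = -ln(T) / alpha
  T = 64.84/100 = 0.6484
  ln(T) = -0.43325
  -ln(T) = 0.43325
  thickness = 0.43325 / 0.038 = 11.4 mm

11.4 mm


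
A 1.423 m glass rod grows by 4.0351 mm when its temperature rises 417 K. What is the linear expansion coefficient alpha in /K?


Rearrange dL = alpha * L0 * dT for alpha:
  alpha = dL / (L0 * dT)
  alpha = (4.0351 / 1000) / (1.423 * 417) = 0.0000068 /K = 6.8 x 10^-6 /K

6.8 x 10^-6 /K


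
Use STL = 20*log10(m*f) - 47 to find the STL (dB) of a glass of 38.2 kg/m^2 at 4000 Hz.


Mass law: STL = 20 * log10(m * f) - 47
  m * f = 38.2 * 4000 = 152800
  log10(152800) = 5.18412
  STL = 20 * 5.18412 - 47 = 103.6824 - 47 = 56.7 dB

56.7 dB


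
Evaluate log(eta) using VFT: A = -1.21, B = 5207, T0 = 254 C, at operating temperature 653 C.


VFT equation: log(eta) = A + B / (T - T0)
  T - T0 = 653 - 254 = 399
  B / (T - T0) = 5207 / 399 = 13.05
  log(eta) = -1.21 + 13.05 = 11.84

11.84


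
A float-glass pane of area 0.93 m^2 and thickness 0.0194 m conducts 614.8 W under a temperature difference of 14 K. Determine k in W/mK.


Fourier's law rearranged: k = Q * t / (A * dT)
  Numerator = 614.8 * 0.0194 = 11.92712
  Denominator = 0.93 * 14 = 13.02
  k = 11.92712 / 13.02 = 0.916 W/mK

0.916 W/mK


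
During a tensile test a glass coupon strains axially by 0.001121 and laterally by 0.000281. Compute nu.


Poisson's ratio: nu = lateral strain / axial strain
  nu = 0.000281 / 0.001121 = 0.2507

0.2507


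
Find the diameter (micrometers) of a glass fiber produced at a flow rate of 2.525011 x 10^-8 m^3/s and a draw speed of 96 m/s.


Cross-sectional area from continuity:
  A = Q / v = 2.525011 x 10^-8 / 96 = 2.63022 x 10^-10 m^2
Diameter from circular cross-section:
  d = sqrt(4A / pi) * 10^6 (m -> um)
  d = sqrt(4 * 2.63022 x 10^-10 / pi) * 10^6 = 18.3 um

18.3 um


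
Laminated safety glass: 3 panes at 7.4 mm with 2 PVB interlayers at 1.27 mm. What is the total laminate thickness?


Total thickness = glass contribution + PVB contribution
  Glass: 3 * 7.4 = 22.2 mm
  PVB: 2 * 1.27 = 2.54 mm
  Total = 22.2 + 2.54 = 24.74 mm

24.74 mm


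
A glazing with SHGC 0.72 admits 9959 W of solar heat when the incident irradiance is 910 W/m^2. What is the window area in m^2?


Rearrange Q = Area * SHGC * Irradiance:
  Area = Q / (SHGC * Irradiance)
  Area = 9959 / (0.72 * 910) = 15.2 m^2

15.2 m^2


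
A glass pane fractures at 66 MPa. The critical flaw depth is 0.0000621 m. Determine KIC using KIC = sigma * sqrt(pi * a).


Fracture toughness: KIC = sigma * sqrt(pi * a)
  pi * a = pi * 0.0000621 = 0.000195093
  sqrt(pi * a) = 0.013968
  KIC = 66 * 0.013968 = 0.922 MPa*sqrt(m)

0.922 MPa*sqrt(m)


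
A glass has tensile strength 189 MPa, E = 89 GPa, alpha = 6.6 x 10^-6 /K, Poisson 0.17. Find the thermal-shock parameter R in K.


Thermal shock resistance: R = sigma * (1 - nu) / (E * alpha)
  Numerator = 189 * (1 - 0.17) = 156.87
  Denominator = 89 * 1000 * (6.6 x 10^-6) = 0.5874
  R = 156.87 / 0.5874 = 267.1 K

267.1 K


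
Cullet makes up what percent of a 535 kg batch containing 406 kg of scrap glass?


Cullet ratio = (cullet mass / total batch mass) * 100
  Ratio = 406 / 535 * 100 = 75.89%

75.89%


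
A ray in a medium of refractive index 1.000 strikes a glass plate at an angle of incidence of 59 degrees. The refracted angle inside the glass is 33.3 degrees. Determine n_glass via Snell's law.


Apply Snell's law: n1 * sin(theta1) = n2 * sin(theta2)
  n2 = n1 * sin(theta1) / sin(theta2)
  sin(59) = 0.857167
  sin(33.3) = 0.549023
  n2 = 1.000 * 0.857167 / 0.549023 = 1.5613

1.5613


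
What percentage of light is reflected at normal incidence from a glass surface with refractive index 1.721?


Fresnel reflectance at normal incidence:
  R = ((n - 1)/(n + 1))^2
  (n - 1)/(n + 1) = (1.721 - 1)/(1.721 + 1) = 0.264976
  R = 0.264976^2 = 0.0702123
  R(%) = 0.0702123 * 100 = 7.021%

7.021%


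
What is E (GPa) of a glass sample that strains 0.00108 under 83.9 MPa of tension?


Young's modulus: E = stress / strain
  E = 83.9 MPa / 0.00108 = 77685.19 MPa
Convert to GPa: 77685.19 / 1000 = 77.69 GPa

77.69 GPa


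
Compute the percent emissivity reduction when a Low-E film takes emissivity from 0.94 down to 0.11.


Percentage reduction = (1 - coated/uncoated) * 100
  Ratio = 0.11 / 0.94 = 0.117
  Reduction = (1 - 0.117) * 100 = 88.3%

88.3%


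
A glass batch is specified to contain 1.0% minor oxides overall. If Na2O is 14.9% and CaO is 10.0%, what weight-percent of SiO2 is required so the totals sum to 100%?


Known pieces sum to 100%:
  SiO2 = 100 - (others + Na2O + CaO)
  SiO2 = 100 - (1.0 + 14.9 + 10.0) = 74.1%

74.1%


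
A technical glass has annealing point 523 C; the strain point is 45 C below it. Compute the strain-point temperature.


Strain point = annealing point - difference:
  T_strain = 523 - 45 = 478 C

478 C


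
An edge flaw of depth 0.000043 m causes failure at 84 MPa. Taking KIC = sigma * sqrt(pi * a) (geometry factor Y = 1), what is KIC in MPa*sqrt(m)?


Fracture toughness: KIC = sigma * sqrt(pi * a)
  pi * a = pi * 0.000043 = 0.000135088
  sqrt(pi * a) = 0.011623
  KIC = 84 * 0.011623 = 0.976 MPa*sqrt(m)

0.976 MPa*sqrt(m)


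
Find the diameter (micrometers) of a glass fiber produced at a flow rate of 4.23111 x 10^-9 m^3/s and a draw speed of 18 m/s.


Cross-sectional area from continuity:
  A = Q / v = 4.23111 x 10^-9 / 18 = 2.350617 x 10^-10 m^2
Diameter from circular cross-section:
  d = sqrt(4A / pi) * 10^6 (m -> um)
  d = sqrt(4 * 2.350617 x 10^-10 / pi) * 10^6 = 17.3 um

17.3 um


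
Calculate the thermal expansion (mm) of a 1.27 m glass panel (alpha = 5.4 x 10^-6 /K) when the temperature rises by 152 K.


Thermal expansion formula: dL = alpha * L0 * dT
  dL = (5.4 x 10^-6) * 1.27 * 152 = 0.00104242 m
Convert to mm: 0.00104242 * 1000 = 1.0424 mm

1.0424 mm


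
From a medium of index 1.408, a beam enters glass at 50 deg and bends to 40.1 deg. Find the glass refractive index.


Apply Snell's law: n1 * sin(theta1) = n2 * sin(theta2)
  n2 = n1 * sin(theta1) / sin(theta2)
  sin(50) = 0.766044
  sin(40.1) = 0.644124
  n2 = 1.408 * 0.766044 / 0.644124 = 1.6745

1.6745


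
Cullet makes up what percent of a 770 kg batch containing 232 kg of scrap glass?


Cullet ratio = (cullet mass / total batch mass) * 100
  Ratio = 232 / 770 * 100 = 30.13%

30.13%


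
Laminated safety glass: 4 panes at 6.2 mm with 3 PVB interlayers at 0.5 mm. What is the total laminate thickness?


Total thickness = glass contribution + PVB contribution
  Glass: 4 * 6.2 = 24.8 mm
  PVB: 3 * 0.5 = 1.5 mm
  Total = 24.8 + 1.5 = 26.3 mm

26.3 mm


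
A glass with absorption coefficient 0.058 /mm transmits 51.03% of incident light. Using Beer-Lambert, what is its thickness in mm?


Rearrange T = exp(-alpha * thickness):
  thickness = -ln(T) / alpha
  T = 51.03/100 = 0.5103
  ln(T) = -0.67276
  -ln(T) = 0.67276
  thickness = 0.67276 / 0.058 = 11.6 mm

11.6 mm


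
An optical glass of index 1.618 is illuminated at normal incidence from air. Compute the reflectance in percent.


Fresnel reflectance at normal incidence:
  R = ((n - 1)/(n + 1))^2
  (n - 1)/(n + 1) = (1.618 - 1)/(1.618 + 1) = 0.236058
  R = 0.236058^2 = 0.0557234
  R(%) = 0.0557234 * 100 = 5.572%

5.572%


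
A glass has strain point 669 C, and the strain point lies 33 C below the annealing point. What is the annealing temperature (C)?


T_anneal = T_strain + gap:
  T_anneal = 669 + 33 = 702 C

702 C


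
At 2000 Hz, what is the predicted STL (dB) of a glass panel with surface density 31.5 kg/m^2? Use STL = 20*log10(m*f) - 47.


Mass law: STL = 20 * log10(m * f) - 47
  m * f = 31.5 * 2000 = 63000
  log10(63000) = 4.79934
  STL = 20 * 4.79934 - 47 = 95.9868 - 47 = 49.0 dB

49.0 dB


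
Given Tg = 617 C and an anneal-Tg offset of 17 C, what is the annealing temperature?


The annealing temperature is Tg plus the offset:
  T_anneal = 617 + 17 = 634 C

634 C


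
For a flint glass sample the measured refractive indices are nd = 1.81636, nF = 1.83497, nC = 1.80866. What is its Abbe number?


Abbe number formula: Vd = (nd - 1) / (nF - nC)
  nd - 1 = 1.81636 - 1 = 0.81636
  nF - nC = 1.83497 - 1.80866 = 0.02631
  Vd = 0.81636 / 0.02631 = 31.03

31.03


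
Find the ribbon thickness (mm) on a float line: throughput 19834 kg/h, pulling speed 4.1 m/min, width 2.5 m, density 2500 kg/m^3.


Ribbon cross-section from mass balance:
  Volume rate = throughput / density = 19834 / 2500 = 7.9336 m^3/h
  thickness = volume rate / (speed * 60 * width), i.e.
  thickness = throughput / (60 * speed * width * density) * 1000
  thickness = 19834 / (60 * 4.1 * 2.5 * 2500) * 1000 = 12.9 mm

12.9 mm


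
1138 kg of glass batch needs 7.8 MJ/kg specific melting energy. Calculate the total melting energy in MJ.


Total energy = mass * specific energy
  E = 1138 * 7.8 = 8876.4 MJ

8876.4 MJ


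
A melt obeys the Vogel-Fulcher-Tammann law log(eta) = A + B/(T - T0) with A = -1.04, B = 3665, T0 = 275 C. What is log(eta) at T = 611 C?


VFT equation: log(eta) = A + B / (T - T0)
  T - T0 = 611 - 275 = 336
  B / (T - T0) = 3665 / 336 = 10.908
  log(eta) = -1.04 + 10.908 = 9.868

9.868


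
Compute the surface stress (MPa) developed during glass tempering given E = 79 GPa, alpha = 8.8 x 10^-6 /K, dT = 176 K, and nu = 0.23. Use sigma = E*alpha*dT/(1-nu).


Tempering stress: sigma = E * alpha * dT / (1 - nu)
  E (MPa) = 79 * 1000 = 79000
  Numerator = 79000 * (8.8 x 10^-6) * 176 = 122.3552
  Denominator = 1 - 0.23 = 0.77
  sigma = 122.3552 / 0.77 = 158.9 MPa

158.9 MPa


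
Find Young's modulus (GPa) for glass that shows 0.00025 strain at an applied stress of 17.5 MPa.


Young's modulus: E = stress / strain
  E = 17.5 MPa / 0.00025 = 70000 MPa
Convert to GPa: 70000 / 1000 = 70.0 GPa

70.0 GPa


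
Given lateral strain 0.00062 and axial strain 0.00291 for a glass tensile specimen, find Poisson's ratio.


Poisson's ratio: nu = lateral strain / axial strain
  nu = 0.00062 / 0.00291 = 0.2131

0.2131


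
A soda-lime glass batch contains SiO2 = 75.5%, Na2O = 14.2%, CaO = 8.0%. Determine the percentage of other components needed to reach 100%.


Sum the three major oxides:
  SiO2 + Na2O + CaO = 75.5 + 14.2 + 8.0 = 97.7%
Subtract from 100%:
  Others = 100 - 97.7 = 2.3%

2.3%


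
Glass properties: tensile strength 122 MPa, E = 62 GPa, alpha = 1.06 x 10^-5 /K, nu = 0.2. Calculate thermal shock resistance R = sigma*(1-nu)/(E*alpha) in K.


Thermal shock resistance: R = sigma * (1 - nu) / (E * alpha)
  Numerator = 122 * (1 - 0.2) = 97.6
  Denominator = 62 * 1000 * (1.06 x 10^-5) = 0.6572
  R = 97.6 / 0.6572 = 148.5 K

148.5 K


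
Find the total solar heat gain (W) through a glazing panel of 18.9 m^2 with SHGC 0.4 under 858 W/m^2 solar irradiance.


Solar heat gain: Q = Area * SHGC * Irradiance
  Q = 18.9 * 0.4 * 858 = 6486.5 W

6486.5 W


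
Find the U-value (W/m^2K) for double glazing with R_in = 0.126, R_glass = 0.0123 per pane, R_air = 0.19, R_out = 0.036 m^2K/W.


Total thermal resistance (series):
  R_total = R_in + R_glass + R_air + R_glass + R_out
  R_total = 0.126 + 0.0123 + 0.19 + 0.0123 + 0.036 = 0.3766 m^2K/W
U-value = 1 / R_total = 1 / 0.3766 = 2.655 W/m^2K

2.655 W/m^2K


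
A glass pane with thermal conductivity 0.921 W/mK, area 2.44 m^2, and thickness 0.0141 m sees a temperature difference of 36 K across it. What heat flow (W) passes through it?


Fourier's law: Q = k * A * dT / t
  Q = 0.921 * 2.44 * 36 / 0.0141
  Q = 80.90064 / 0.0141 = 5737.6 W

5737.6 W


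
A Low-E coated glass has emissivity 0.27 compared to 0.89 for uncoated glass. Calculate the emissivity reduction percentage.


Percentage reduction = (1 - coated/uncoated) * 100
  Ratio = 0.27 / 0.89 = 0.3034
  Reduction = (1 - 0.3034) * 100 = 69.7%

69.7%


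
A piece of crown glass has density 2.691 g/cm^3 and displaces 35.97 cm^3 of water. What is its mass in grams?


Rearrange rho = m / V:
  m = rho * V
  m = 2.691 * 35.97 = 96.795 g

96.795 g


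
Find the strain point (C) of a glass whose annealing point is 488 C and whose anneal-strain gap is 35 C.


Strain point = annealing point - difference:
  T_strain = 488 - 35 = 453 C

453 C


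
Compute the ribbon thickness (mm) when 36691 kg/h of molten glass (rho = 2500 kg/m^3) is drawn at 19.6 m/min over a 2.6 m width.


Ribbon cross-section from mass balance:
  Volume rate = throughput / density = 36691 / 2500 = 14.6764 m^3/h
  thickness = volume rate / (speed * 60 * width), i.e.
  thickness = throughput / (60 * speed * width * density) * 1000
  thickness = 36691 / (60 * 19.6 * 2.6 * 2500) * 1000 = 4.8 mm

4.8 mm


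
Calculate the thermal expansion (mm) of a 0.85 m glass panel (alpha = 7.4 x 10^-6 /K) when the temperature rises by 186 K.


Thermal expansion formula: dL = alpha * L0 * dT
  dL = (7.4 x 10^-6) * 0.85 * 186 = 0.00116994 m
Convert to mm: 0.00116994 * 1000 = 1.1699 mm

1.1699 mm


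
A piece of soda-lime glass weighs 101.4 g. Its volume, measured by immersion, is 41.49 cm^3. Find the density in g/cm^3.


Use the definition of density:
  rho = mass / volume
  rho = 101.4 / 41.49 = 2.444 g/cm^3

2.444 g/cm^3


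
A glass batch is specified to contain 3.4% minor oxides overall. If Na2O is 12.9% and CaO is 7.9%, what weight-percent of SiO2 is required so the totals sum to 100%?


Known pieces sum to 100%:
  SiO2 = 100 - (others + Na2O + CaO)
  SiO2 = 100 - (3.4 + 12.9 + 7.9) = 75.8%

75.8%


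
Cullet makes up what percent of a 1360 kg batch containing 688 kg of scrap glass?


Cullet ratio = (cullet mass / total batch mass) * 100
  Ratio = 688 / 1360 * 100 = 50.59%

50.59%


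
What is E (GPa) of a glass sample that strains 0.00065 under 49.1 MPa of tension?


Young's modulus: E = stress / strain
  E = 49.1 MPa / 0.00065 = 75538.46 MPa
Convert to GPa: 75538.46 / 1000 = 75.54 GPa

75.54 GPa


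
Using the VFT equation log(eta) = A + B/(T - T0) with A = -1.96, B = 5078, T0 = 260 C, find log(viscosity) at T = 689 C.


VFT equation: log(eta) = A + B / (T - T0)
  T - T0 = 689 - 260 = 429
  B / (T - T0) = 5078 / 429 = 11.837
  log(eta) = -1.96 + 11.837 = 9.877

9.877


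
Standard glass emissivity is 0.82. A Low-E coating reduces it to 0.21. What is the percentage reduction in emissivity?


Percentage reduction = (1 - coated/uncoated) * 100
  Ratio = 0.21 / 0.82 = 0.2561
  Reduction = (1 - 0.2561) * 100 = 74.4%

74.4%


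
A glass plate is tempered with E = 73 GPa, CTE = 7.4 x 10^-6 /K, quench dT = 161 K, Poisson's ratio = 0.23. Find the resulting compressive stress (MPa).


Tempering stress: sigma = E * alpha * dT / (1 - nu)
  E (MPa) = 73 * 1000 = 73000
  Numerator = 73000 * (7.4 x 10^-6) * 161 = 86.9722
  Denominator = 1 - 0.23 = 0.77
  sigma = 86.9722 / 0.77 = 113.0 MPa

113.0 MPa


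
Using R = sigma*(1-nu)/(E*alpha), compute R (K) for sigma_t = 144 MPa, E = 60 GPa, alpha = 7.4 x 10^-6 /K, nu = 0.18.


Thermal shock resistance: R = sigma * (1 - nu) / (E * alpha)
  Numerator = 144 * (1 - 0.18) = 118.08
  Denominator = 60 * 1000 * (7.4 x 10^-6) = 0.444
  R = 118.08 / 0.444 = 265.9 K

265.9 K


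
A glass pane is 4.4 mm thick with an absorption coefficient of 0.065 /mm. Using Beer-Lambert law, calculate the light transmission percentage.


Beer-Lambert law: T = exp(-alpha * thickness)
  exponent = -0.065 * 4.4 = -0.286
  T = exp(-0.286) = 0.7513
  Percentage = 0.7513 * 100 = 75.13%

75.13%


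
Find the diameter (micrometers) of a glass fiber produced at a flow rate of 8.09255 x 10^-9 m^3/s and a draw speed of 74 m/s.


Cross-sectional area from continuity:
  A = Q / v = 8.09255 x 10^-9 / 74 = 1.093588 x 10^-10 m^2
Diameter from circular cross-section:
  d = sqrt(4A / pi) * 10^6 (m -> um)
  d = sqrt(4 * 1.093588 x 10^-10 / pi) * 10^6 = 11.8 um

11.8 um


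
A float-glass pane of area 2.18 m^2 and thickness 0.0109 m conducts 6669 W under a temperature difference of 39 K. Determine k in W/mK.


Fourier's law rearranged: k = Q * t / (A * dT)
  Numerator = 6669 * 0.0109 = 72.6921
  Denominator = 2.18 * 39 = 85.02
  k = 72.6921 / 85.02 = 0.855 W/mK

0.855 W/mK


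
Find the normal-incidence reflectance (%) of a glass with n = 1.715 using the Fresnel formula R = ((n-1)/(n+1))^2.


Fresnel reflectance at normal incidence:
  R = ((n - 1)/(n + 1))^2
  (n - 1)/(n + 1) = (1.715 - 1)/(1.715 + 1) = 0.263352
  R = 0.263352^2 = 0.0693543
  R(%) = 0.0693543 * 100 = 6.935%

6.935%


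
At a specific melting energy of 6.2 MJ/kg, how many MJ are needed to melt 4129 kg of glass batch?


Total energy = mass * specific energy
  E = 4129 * 6.2 = 25599.8 MJ

25599.8 MJ


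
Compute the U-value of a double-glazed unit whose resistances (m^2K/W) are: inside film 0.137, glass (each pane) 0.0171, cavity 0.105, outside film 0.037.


Total thermal resistance (series):
  R_total = R_in + R_glass + R_air + R_glass + R_out
  R_total = 0.137 + 0.0171 + 0.105 + 0.0171 + 0.037 = 0.3132 m^2K/W
U-value = 1 / R_total = 1 / 0.3132 = 3.193 W/m^2K

3.193 W/m^2K


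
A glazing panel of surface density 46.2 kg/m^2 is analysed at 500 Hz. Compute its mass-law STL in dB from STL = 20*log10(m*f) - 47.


Mass law: STL = 20 * log10(m * f) - 47
  m * f = 46.2 * 500 = 23100
  log10(23100) = 4.36361
  STL = 20 * 4.36361 - 47 = 87.2722 - 47 = 40.3 dB

40.3 dB


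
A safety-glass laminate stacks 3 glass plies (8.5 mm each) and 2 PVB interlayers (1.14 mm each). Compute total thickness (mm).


Total thickness = glass contribution + PVB contribution
  Glass: 3 * 8.5 = 25.5 mm
  PVB: 2 * 1.14 = 2.28 mm
  Total = 25.5 + 2.28 = 27.78 mm

27.78 mm


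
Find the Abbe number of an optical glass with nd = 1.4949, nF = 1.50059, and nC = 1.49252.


Abbe number formula: Vd = (nd - 1) / (nF - nC)
  nd - 1 = 1.4949 - 1 = 0.4949
  nF - nC = 1.50059 - 1.49252 = 0.00807
  Vd = 0.4949 / 0.00807 = 61.33

61.33


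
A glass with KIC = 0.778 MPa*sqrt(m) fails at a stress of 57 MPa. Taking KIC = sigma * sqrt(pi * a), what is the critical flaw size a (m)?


Rearrange KIC = sigma * sqrt(pi * a):
  sqrt(pi * a) = KIC / sigma
  sqrt(pi * a) = 0.778 / 57 = 0.013649
  a = (KIC / sigma)^2 / pi
  a = 0.013649^2 / pi = 0.0000593 m

0.0000593 m


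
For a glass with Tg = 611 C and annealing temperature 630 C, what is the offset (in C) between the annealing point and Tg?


Offset = T_anneal - Tg:
  offset = 630 - 611 = 19 C

19 C


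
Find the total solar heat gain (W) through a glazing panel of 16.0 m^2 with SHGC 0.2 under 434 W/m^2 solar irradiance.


Solar heat gain: Q = Area * SHGC * Irradiance
  Q = 16.0 * 0.2 * 434 = 1388.8 W

1388.8 W


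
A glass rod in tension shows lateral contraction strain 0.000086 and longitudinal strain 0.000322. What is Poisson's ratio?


Poisson's ratio: nu = lateral strain / axial strain
  nu = 0.000086 / 0.000322 = 0.2671

0.2671


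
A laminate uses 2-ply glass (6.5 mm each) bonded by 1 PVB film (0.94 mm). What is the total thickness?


Total thickness = glass contribution + PVB contribution
  Glass: 2 * 6.5 = 13.0 mm
  PVB: 1 * 0.94 = 0.94 mm
  Total = 13.0 + 0.94 = 13.94 mm

13.94 mm


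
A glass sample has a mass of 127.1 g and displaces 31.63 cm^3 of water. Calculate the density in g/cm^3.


Use the definition of density:
  rho = mass / volume
  rho = 127.1 / 31.63 = 4.018 g/cm^3

4.018 g/cm^3


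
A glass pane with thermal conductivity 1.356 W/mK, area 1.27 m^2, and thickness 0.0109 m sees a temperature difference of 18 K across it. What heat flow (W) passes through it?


Fourier's law: Q = k * A * dT / t
  Q = 1.356 * 1.27 * 18 / 0.0109
  Q = 30.99816 / 0.0109 = 2843.9 W

2843.9 W


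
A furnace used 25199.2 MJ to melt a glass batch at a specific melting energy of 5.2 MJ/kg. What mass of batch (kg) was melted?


Rearrange E = m * s for m:
  m = E / s
  m = 25199.2 / 5.2 = 4846.0 kg

4846.0 kg


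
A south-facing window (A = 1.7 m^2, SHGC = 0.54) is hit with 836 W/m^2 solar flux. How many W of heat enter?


Solar heat gain: Q = Area * SHGC * Irradiance
  Q = 1.7 * 0.54 * 836 = 767.4 W

767.4 W


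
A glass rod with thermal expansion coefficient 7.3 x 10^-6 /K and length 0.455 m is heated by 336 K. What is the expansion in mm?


Thermal expansion formula: dL = alpha * L0 * dT
  dL = (7.3 x 10^-6) * 0.455 * 336 = 0.00111602 m
Convert to mm: 0.00111602 * 1000 = 1.116 mm

1.116 mm


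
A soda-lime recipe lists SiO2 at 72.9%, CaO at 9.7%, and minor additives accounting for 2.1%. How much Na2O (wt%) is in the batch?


Pieces sum to 100%:
  Na2O = 100 - (SiO2 + CaO + others)
  Na2O = 100 - (72.9 + 9.7 + 2.1) = 15.3%

15.3%


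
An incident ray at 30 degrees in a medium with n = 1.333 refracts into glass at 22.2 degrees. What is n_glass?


Apply Snell's law: n1 * sin(theta1) = n2 * sin(theta2)
  n2 = n1 * sin(theta1) / sin(theta2)
  sin(30) = 0.5
  sin(22.2) = 0.377841
  n2 = 1.333 * 0.5 / 0.377841 = 1.764

1.764


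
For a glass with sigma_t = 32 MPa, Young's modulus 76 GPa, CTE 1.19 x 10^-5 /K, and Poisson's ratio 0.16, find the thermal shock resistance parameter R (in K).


Thermal shock resistance: R = sigma * (1 - nu) / (E * alpha)
  Numerator = 32 * (1 - 0.16) = 26.88
  Denominator = 76 * 1000 * (1.19 x 10^-5) = 0.9044
  R = 26.88 / 0.9044 = 29.7 K

29.7 K


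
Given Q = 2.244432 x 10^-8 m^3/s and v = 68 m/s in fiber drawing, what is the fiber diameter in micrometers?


Cross-sectional area from continuity:
  A = Q / v = 2.244432 x 10^-8 / 68 = 3.300635 x 10^-10 m^2
Diameter from circular cross-section:
  d = sqrt(4A / pi) * 10^6 (m -> um)
  d = sqrt(4 * 3.300635 x 10^-10 / pi) * 10^6 = 20.5 um

20.5 um


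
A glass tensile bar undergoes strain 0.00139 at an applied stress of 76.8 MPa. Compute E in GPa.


Young's modulus: E = stress / strain
  E = 76.8 MPa / 0.00139 = 55251.8 MPa
Convert to GPa: 55251.8 / 1000 = 55.25 GPa

55.25 GPa


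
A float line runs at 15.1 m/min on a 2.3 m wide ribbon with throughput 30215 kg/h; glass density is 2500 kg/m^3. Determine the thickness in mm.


Ribbon cross-section from mass balance:
  Volume rate = throughput / density = 30215 / 2500 = 12.086 m^3/h
  thickness = volume rate / (speed * 60 * width), i.e.
  thickness = throughput / (60 * speed * width * density) * 1000
  thickness = 30215 / (60 * 15.1 * 2.3 * 2500) * 1000 = 5.8 mm

5.8 mm


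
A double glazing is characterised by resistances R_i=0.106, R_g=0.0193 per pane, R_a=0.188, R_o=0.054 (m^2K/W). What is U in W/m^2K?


Total thermal resistance (series):
  R_total = R_in + R_glass + R_air + R_glass + R_out
  R_total = 0.106 + 0.0193 + 0.188 + 0.0193 + 0.054 = 0.3866 m^2K/W
U-value = 1 / R_total = 1 / 0.3866 = 2.587 W/m^2K

2.587 W/m^2K


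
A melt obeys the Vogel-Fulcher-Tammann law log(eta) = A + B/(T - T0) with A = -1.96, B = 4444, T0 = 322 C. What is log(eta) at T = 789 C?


VFT equation: log(eta) = A + B / (T - T0)
  T - T0 = 789 - 322 = 467
  B / (T - T0) = 4444 / 467 = 9.516
  log(eta) = -1.96 + 9.516 = 7.556

7.556


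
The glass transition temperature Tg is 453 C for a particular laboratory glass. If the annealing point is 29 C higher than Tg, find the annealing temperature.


The annealing temperature is Tg plus the offset:
  T_anneal = 453 + 29 = 482 C

482 C


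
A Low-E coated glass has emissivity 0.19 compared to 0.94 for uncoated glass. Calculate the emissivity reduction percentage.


Percentage reduction = (1 - coated/uncoated) * 100
  Ratio = 0.19 / 0.94 = 0.2021
  Reduction = (1 - 0.2021) * 100 = 79.8%

79.8%


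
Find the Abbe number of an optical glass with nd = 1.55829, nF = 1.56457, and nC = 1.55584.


Abbe number formula: Vd = (nd - 1) / (nF - nC)
  nd - 1 = 1.55829 - 1 = 0.55829
  nF - nC = 1.56457 - 1.55584 = 0.00873
  Vd = 0.55829 / 0.00873 = 63.95

63.95


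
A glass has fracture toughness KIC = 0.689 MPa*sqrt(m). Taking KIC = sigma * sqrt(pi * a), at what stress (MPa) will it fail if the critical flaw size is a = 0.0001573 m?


Rearrange KIC = sigma * sqrt(pi * a):
  sigma = KIC / sqrt(pi * a)
  sqrt(pi * 0.0001573) = 0.02223
  sigma = 0.689 / 0.02223 = 30.99 MPa

30.99 MPa


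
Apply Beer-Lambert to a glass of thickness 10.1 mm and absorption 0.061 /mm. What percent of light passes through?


Beer-Lambert law: T = exp(-alpha * thickness)
  exponent = -0.061 * 10.1 = -0.6161
  T = exp(-0.6161) = 0.54
  Percentage = 0.54 * 100 = 54.0%

54.0%


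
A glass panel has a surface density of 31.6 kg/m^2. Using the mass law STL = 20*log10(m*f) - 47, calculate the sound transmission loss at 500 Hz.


Mass law: STL = 20 * log10(m * f) - 47
  m * f = 31.6 * 500 = 15800
  log10(15800) = 4.19866
  STL = 20 * 4.19866 - 47 = 83.9732 - 47 = 37.0 dB

37.0 dB


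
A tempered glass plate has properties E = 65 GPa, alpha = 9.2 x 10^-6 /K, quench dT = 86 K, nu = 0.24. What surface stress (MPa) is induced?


Tempering stress: sigma = E * alpha * dT / (1 - nu)
  E (MPa) = 65 * 1000 = 65000
  Numerator = 65000 * (9.2 x 10^-6) * 86 = 51.428
  Denominator = 1 - 0.24 = 0.76
  sigma = 51.428 / 0.76 = 67.7 MPa

67.7 MPa


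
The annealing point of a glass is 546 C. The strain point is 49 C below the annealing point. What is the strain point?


Strain point = annealing point - difference:
  T_strain = 546 - 49 = 497 C

497 C


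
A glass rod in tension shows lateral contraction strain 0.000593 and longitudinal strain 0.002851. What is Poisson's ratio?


Poisson's ratio: nu = lateral strain / axial strain
  nu = 0.000593 / 0.002851 = 0.208

0.208


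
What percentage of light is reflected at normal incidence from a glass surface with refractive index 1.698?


Fresnel reflectance at normal incidence:
  R = ((n - 1)/(n + 1))^2
  (n - 1)/(n + 1) = (1.698 - 1)/(1.698 + 1) = 0.25871
  R = 0.25871^2 = 0.0669309
  R(%) = 0.0669309 * 100 = 6.693%

6.693%


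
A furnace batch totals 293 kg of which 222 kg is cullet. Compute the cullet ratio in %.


Cullet ratio = (cullet mass / total batch mass) * 100
  Ratio = 222 / 293 * 100 = 75.77%

75.77%


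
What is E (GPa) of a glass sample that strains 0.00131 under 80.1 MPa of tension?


Young's modulus: E = stress / strain
  E = 80.1 MPa / 0.00131 = 61145.04 MPa
Convert to GPa: 61145.04 / 1000 = 61.15 GPa

61.15 GPa


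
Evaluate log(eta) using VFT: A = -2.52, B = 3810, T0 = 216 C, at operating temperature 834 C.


VFT equation: log(eta) = A + B / (T - T0)
  T - T0 = 834 - 216 = 618
  B / (T - T0) = 3810 / 618 = 6.165
  log(eta) = -2.52 + 6.165 = 3.645

3.645


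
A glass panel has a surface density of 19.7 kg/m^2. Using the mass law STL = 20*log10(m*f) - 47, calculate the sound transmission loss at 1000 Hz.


Mass law: STL = 20 * log10(m * f) - 47
  m * f = 19.7 * 1000 = 19700
  log10(19700) = 4.29447
  STL = 20 * 4.29447 - 47 = 85.8894 - 47 = 38.9 dB

38.9 dB


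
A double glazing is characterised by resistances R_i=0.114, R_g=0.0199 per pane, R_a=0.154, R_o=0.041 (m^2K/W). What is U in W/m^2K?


Total thermal resistance (series):
  R_total = R_in + R_glass + R_air + R_glass + R_out
  R_total = 0.114 + 0.0199 + 0.154 + 0.0199 + 0.041 = 0.3488 m^2K/W
U-value = 1 / R_total = 1 / 0.3488 = 2.867 W/m^2K

2.867 W/m^2K


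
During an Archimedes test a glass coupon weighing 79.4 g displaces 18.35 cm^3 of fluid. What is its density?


Use the definition of density:
  rho = mass / volume
  rho = 79.4 / 18.35 = 4.327 g/cm^3

4.327 g/cm^3


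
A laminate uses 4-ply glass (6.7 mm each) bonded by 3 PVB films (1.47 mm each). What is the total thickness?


Total thickness = glass contribution + PVB contribution
  Glass: 4 * 6.7 = 26.8 mm
  PVB: 3 * 1.47 = 4.41 mm
  Total = 26.8 + 4.41 = 31.21 mm

31.21 mm


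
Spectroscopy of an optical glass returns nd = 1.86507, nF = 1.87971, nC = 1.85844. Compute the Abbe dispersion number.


Abbe number formula: Vd = (nd - 1) / (nF - nC)
  nd - 1 = 1.86507 - 1 = 0.86507
  nF - nC = 1.87971 - 1.85844 = 0.02127
  Vd = 0.86507 / 0.02127 = 40.67

40.67


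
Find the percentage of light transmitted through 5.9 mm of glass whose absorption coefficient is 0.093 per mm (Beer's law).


Beer-Lambert law: T = exp(-alpha * thickness)
  exponent = -0.093 * 5.9 = -0.5487
  T = exp(-0.5487) = 0.5777
  Percentage = 0.5777 * 100 = 57.77%

57.77%
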